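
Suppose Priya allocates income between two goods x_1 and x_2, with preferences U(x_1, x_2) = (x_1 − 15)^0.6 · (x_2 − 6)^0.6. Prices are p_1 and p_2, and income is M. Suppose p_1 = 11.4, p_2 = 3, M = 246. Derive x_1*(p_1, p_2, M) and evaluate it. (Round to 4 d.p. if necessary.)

MRS = (x_2−6)/(x_1−15). Tangency with p_1/p_2 gives x_2−6 = (p_1/p_2)·(x_1−15).
Substituting into the budget: x_1* = 15 + 0.5·(M − 15·p_1 − 6·p_2)/p_1, and x_2* = 6 + 0.5·(…)/p_2.
Discretionary income = 246 − 15·11.4 − 6·3 = 57; x_1* = 15 + 0.5·57/11.4 = 17.5.

x_1* = 17.5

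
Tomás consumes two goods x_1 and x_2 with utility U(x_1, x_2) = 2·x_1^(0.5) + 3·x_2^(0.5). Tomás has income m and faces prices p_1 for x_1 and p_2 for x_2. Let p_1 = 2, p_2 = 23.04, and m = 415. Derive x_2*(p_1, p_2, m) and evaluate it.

x_2* = 2.9432

MU_x_1 ∝ 2·x_1^(-0.5), MU_x_2 ∝ 3·x_2^(-0.5), so MRS = (2/3)·(x_2/x_1)^(0.5) = p_1/p_2.
Hence x_2/x_1 = ((3/2)·p_1/p_2)^(1/(0.5)), i.e. raised to the 2 power.
Substitute x_2 = (x_2/x_1)·x_1 into the budget: x_1* = m/(p_1 + p_2·(x_2/x_1)).
Numerically x_2/x_1 = 0.016954, so x_1* = 415/(2 + 23.04·0.016954) = 173.5948 and x_2* = 0.016954·173.5948 = 2.9432.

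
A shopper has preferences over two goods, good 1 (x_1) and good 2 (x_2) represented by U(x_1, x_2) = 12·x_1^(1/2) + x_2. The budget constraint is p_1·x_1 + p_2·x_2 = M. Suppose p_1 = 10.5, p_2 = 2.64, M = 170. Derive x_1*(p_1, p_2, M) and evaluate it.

Set MRS = p_1/p_2: 6·x_1^(−1/2) = p_1/p_2.
Thus x_1* = (6·p_2/p_1)² — independent of M — with the rest of income spent on x_2.
Plugging in: x_1* = (6·2.64/10.5)² = 2.2758.

x_1* = 2.2758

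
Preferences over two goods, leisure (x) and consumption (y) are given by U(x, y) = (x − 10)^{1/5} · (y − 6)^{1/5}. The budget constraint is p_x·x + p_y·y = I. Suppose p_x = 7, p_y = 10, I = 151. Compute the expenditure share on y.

share on y = 0.4669

MRS = (y−6)/(x−10). Tangency with p_x/p_y gives y−6 = (p_x/p_y)·(x−10).
After buying the subsistence bundle (10, 6), a share 0.5 of the remaining income goes to x: x* = 10 + 0.5·(I − 10p_x − 6p_y)/p_x.
Discretionary income = 151 − 10·7 − 6·10 = 21; x* = 10 + 0.5·21/7 = 11.5; y* = 6 + 0.5·21/10 = 7.05.
Expenditure on y: 10·7.05 = 70.5; share = 0.4669.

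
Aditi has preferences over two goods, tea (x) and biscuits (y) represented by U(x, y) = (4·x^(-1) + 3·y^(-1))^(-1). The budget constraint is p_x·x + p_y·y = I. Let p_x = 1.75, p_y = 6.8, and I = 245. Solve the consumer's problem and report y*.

MU_x ∝ 4·x^(-2), MU_y ∝ 3·y^(-2), so MRS = (4/3)·(y/x)^(2) = p_x/p_y.
Solve for the ratio: y/x = [(3/4)·p_x/p_y]^(0.5).
Substitute y = (y/x)·x into the budget: x* = I/(p_x + p_y·(y/x)).
Numerically y/x = 0.439334, so x* = 245/(1.75 + 6.8·0.439334) = 51.7153 and y* = 0.439334·51.7153 = 22.7203.

y* = 22.7203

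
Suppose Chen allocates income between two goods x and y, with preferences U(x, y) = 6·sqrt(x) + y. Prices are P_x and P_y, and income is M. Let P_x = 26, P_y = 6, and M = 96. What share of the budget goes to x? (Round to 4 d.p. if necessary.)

share on x = 0.1298

Utility is quasi-linear in y; the FOC for x is 3/√x = P_x/P_y.
Thus x* = (3·P_y/P_x)² — independent of M — with the rest of income spent on y.
Plugging in: x* = (3·6/26)² = 0.4793, y* = 13.9231.
Expenditure on x: 26·0.4793 = 12.4615; share = 0.1298.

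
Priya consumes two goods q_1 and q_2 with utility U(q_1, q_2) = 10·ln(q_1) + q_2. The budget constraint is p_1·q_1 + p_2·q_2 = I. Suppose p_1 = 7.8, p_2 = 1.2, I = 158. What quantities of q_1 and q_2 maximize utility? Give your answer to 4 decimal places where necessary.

Set MRS = p_1/p_2: (10/q_1)/1 = p_1/p_2.
So q_1*(p_1,p_2) = 10·p_2/p_1, independent of income; and q_2* = (I − 10·p_2)/p_2.
At the given prices: q_1* = 10·1.2/7.8 = 1.5385, and q_2* = 121.6667.

q_1* = 1.5385, q_2* = 121.6667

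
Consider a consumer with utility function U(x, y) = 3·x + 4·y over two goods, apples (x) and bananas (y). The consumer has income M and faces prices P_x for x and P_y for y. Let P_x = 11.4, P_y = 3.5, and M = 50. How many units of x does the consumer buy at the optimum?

x* = 0

Perfect substitutes: compare marginal utility per dollar. 3/P_x vs 4/P_y → 0.2632 vs 1.1429.
y gives more utility per dollar, so spend all income on y: y* = M/P_y, x* = 0.
Numerically: x* = 0, y* = 14.2857.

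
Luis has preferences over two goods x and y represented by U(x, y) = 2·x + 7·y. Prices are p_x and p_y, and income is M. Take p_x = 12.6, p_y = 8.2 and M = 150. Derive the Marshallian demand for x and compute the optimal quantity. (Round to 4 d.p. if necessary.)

x* = 0

Perfect substitutes: compare marginal utility per dollar. 2/p_x vs 7/p_y → 0.1587 vs 0.8537.
y gives more utility per dollar, so spend all income on y: y* = M/p_y, x* = 0.
Numerically: x* = 0, y* = 18.2927.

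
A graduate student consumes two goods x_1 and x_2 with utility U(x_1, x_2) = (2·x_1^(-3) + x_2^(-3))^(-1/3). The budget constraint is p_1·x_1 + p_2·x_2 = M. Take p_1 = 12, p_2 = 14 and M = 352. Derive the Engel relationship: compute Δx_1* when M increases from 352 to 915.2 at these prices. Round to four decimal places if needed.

MU_x_1 ∝ 2·x_1^(-4), MU_x_2 ∝ x_2^(-4), so MRS = 2·(x_2/x_1)^(4) = p_1/p_2.
Hence x_2/x_1 = ((1/2)·p_1/p_2)^(1/(4)), i.e. raised to the 0.25 power.
With the ratio pinned down, the budget gives x_1* = M/(p_1 + p_2·(x_2/x_1)) and x_2* = (x_2/x_1)·x_1*.
Numerically x_2/x_1 = 0.809107, so x_1* = 352/(12 + 14·0.809107) = 15.0895.
At M' = 915.2: x_1* = 39.2327. Change: 39.2327 − 15.0895 = 24.1432.

Δx_1* = 24.1432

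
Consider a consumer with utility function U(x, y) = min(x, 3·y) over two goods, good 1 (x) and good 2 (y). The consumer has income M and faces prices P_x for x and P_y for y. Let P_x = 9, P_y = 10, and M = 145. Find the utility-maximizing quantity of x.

With perfect complements, no substitution: consume in ratio x:y = 3:1.
Budget: P_x·x + P_y·(1/3)·x = M, so (3·P_x + P_y)·x = 3·M.
Demand: x*(P_x,P_y,M) = 3·M/(3·P_x + P_y), y* = M/(3·P_x + P_y).
Here 3·9 + 10 = 37, giving x* = 11.7568.

x* = 11.7568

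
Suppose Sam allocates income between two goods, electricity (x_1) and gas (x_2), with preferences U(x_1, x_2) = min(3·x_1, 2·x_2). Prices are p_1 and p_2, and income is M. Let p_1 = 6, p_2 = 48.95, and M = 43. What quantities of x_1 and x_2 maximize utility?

x_1* = 0.5414, x_2* = 0.8121

Demand: x_1*(p_1,p_2,M) = 2·M/(2·p_1 + 3·p_2), x_2* = 3·M/(2·p_1 + 3·p_2).
Here 2·6 + 3·48.95 = 158.85, giving x_1* = 0.5414 and x_2* = 0.8121.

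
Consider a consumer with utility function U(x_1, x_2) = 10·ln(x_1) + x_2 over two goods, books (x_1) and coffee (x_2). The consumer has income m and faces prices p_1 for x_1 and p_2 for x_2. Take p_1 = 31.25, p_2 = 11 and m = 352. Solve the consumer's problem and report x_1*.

MU_x_1 = 10/x_1, MU_x_2 = 1. Tangency: 10/x_1 = p_1/p_2.
So x_1*(p_1,p_2) = 10·p_2/p_1, independent of income; and x_2* = (m − 10·p_2)/p_2.
At the given prices: x_1* = 10·11/31.25 = 3.52.

x_1* = 3.52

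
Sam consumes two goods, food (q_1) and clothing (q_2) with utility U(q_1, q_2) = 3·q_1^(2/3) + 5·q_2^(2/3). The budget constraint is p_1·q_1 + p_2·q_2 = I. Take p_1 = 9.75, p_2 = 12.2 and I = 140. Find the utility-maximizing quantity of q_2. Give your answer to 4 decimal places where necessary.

MU_q_1 ∝ 3·q_1^(-1/3), MU_q_2 ∝ 5·q_2^(-1/3), so MRS = (3/5)·(q_2/q_1)^(1/3) = p_1/p_2.
Solve for the ratio: q_2/q_1 = [(5/3)·p_1/p_2]^(3).
With the ratio pinned down, the budget gives q_1* = I/(p_1 + p_2·(q_2/q_1)) and q_2* = (q_2/q_1)·q_1*.
Numerically q_2/q_1 = 2.363092, so q_1* = 140/(9.75 + 12.2·2.363092) = 3.6288 and q_2* = 2.363092·3.6288 = 8.5753.

q_2* = 8.5753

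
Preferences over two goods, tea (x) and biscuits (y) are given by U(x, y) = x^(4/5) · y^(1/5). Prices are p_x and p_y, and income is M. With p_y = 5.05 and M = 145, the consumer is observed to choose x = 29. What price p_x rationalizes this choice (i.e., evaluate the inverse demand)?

p_x = 4

MU_x/MU_y = (0.8·y)/(0.2·x); tangency sets this equal to p_x/p_y.
Rearranging, p_y·y = (1/4)·p_x·x. Substituting into the budget gives p_x·x·(1 + (1/4)) = M.
Demand: x*(p_x,p_y,M) = 0.8·M/p_x and y* = 0.2·M/p_y.
Set x* = 29 in the demand function and solve for p_x: p_x = 4.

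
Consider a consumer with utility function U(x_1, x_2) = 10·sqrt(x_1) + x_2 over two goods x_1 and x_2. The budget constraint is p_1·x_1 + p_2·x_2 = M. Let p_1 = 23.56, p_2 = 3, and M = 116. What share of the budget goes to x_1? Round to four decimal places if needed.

Set MRS = p_1/p_2: 5·x_1^(−1/2) = p_1/p_2.
Thus x_1* = (5·p_2/p_1)² — independent of M — with the rest of income spent on x_2.
Plugging in: x_1* = (5·3/23.56)² = 0.4054, x_2* = 35.4833.
Expenditure on x_1: 23.56·0.4054 = 9.5501; share = 0.0823.

share on x_1 = 0.0823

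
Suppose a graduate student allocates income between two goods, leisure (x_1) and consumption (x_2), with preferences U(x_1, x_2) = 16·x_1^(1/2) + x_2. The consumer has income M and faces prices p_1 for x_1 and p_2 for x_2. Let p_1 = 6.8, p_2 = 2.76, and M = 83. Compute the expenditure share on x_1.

MU_x_1 = 8/√x_1, MU_x_2 = 1. Tangency: 8/√x_1 = p_1/p_2.
Solve: √x_1 = 8·p_2/p_1, so x_1*(p_1,p_2) = (8·p_2/p_1)², and x_2* = (M − p_1·x_1*)/p_2.
Plugging in: x_1* = (8·2.76/6.8)² = 10.5434, x_2* = 4.096.
Expenditure on x_1: 6.8·10.5434 = 71.6951; share = 0.8638.

share on x_1 = 0.8638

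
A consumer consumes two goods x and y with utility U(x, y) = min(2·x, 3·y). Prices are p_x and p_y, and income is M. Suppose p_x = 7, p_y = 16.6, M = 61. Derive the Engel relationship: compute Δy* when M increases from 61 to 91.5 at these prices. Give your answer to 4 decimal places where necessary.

Δy* = 1.1255

With perfect complements, no substitution: consume in ratio x:y = 3:2.
Budget: p_x·x + p_y·(2/3)·x = M, so (3·p_x + 2·p_y)·x = 3·M.
Demand: x*(p_x,p_y,M) = 3·M/(3·p_x + 2·p_y), y* = 2·M/(3·p_x + 2·p_y).
Here 3·7 + 2·16.6 = 54.2, giving y* = 2.2509.
At M' = 91.5: y* = 3.3764. Change: 3.3764 − 2.2509 = 1.1255.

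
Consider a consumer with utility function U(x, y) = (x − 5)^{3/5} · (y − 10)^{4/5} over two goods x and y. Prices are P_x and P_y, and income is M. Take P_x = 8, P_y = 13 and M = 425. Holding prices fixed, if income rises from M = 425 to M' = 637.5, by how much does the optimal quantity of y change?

Δy* = 9.3407

Let x' = x−5, y' = y−10. MRS = (3/4)·y'/x' = P_x/P_y.
After buying the subsistence bundle (5, 10), a share 3/7 of the remaining income goes to x: x* = 5 + 3/7·(M − 5P_x − 10P_y)/P_x.
Discretionary income = 425 − 5·8 − 10·13 = 255; y* = 10 + 4/7·255/13 = 21.2088.
At M' = 637.5: y* = 30.5495. Change: 30.5495 − 21.2088 = 9.3407.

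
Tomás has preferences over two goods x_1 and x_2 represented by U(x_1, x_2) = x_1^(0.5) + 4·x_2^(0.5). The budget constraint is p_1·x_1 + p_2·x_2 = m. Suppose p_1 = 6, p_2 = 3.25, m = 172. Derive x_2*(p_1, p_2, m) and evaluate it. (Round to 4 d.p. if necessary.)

Numerically x_2/x_1 = 54.532544, so x_1* = 172/(6 + 3.25·54.532544) = 0.9387 and x_2* = 54.532544·0.9387 = 51.1901.

x_2* = 51.1901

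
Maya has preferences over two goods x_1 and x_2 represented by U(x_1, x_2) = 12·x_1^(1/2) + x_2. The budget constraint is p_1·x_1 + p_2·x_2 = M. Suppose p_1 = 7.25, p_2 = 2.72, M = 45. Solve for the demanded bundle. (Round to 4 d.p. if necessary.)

x_1* = 5.0672, x_2* = 3.0379

Utility is quasi-linear in x_2; the FOC for x_1 is 6/√x_1 = p_1/p_2.
Solve: √x_1 = 6·p_2/p_1, so x_1*(p_1,p_2) = (6·p_2/p_1)², and x_2* = (M − p_1·x_1*)/p_2.
Plugging in: x_1* = (6·2.72/7.25)² = 5.0672, x_2* = 3.0379.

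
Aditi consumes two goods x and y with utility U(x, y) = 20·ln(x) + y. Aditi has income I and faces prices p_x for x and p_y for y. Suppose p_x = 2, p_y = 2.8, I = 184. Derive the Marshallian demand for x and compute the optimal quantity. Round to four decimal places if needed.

x* = 28

Set MRS = p_x/p_y: (20/x)/1 = p_x/p_y.
So x*(p_x,p_y) = 20·p_y/p_x, independent of income; and y* = (I − 20·p_y)/p_y.
At the given prices: x* = 20·2.8/2 = 28.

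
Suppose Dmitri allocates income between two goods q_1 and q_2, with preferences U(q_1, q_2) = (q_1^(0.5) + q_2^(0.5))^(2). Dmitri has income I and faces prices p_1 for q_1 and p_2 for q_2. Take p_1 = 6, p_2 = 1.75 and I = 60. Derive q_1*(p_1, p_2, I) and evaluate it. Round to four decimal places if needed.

q_1* = 2.2581

MRS = MU_q_1/MU_q_2 = (q_2/q_1)^(0.5). Set equal to p_1/p_2.
Hence q_2/q_1 = (p_1/p_2)^(1/(0.5)), i.e. raised to the 2 power.
With the ratio pinned down, the budget gives q_1* = I/(p_1 + p_2·(q_2/q_1)) and q_2* = (q_2/q_1)·q_1*.
Numerically q_2/q_1 = 11.755102, so q_1* = 60/(6 + 1.75·11.755102) = 2.2581.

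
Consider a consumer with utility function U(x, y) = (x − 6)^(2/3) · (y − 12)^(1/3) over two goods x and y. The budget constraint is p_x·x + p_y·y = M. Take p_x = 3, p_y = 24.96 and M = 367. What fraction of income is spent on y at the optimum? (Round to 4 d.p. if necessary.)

share on y = 0.8611

MRS = 2·(y−12)/(x−6). Tangency with p_x/p_y gives y−12 = (1/2)·(p_x/p_y)·(x−6).
After buying the subsistence bundle (6, 12), a share 2/3 of the remaining income goes to x: x* = 6 + 2/3·(M − 6p_x − 12p_y)/p_x.
Discretionary income = 367 − 6·3 − 12·24.96 = 49.48; x* = 6 + 2/3·49.48/3 = 16.9956; y* = 12 + 1/3·49.48/24.96 = 12.6608.
Expenditure on y: 24.96·12.6608 = 316.0133; share = 0.8611.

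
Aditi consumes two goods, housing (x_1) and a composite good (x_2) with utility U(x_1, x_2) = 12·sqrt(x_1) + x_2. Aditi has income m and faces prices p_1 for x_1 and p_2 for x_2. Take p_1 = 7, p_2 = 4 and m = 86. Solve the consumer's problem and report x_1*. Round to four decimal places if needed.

Utility is quasi-linear in x_2; the FOC for x_1 is 6/√x_1 = p_1/p_2.
Thus x_1* = (6·p_2/p_1)² — independent of m — with the rest of income spent on x_2.
Plugging in: x_1* = (6·4/7)² = 11.7551.

x_1* = 11.7551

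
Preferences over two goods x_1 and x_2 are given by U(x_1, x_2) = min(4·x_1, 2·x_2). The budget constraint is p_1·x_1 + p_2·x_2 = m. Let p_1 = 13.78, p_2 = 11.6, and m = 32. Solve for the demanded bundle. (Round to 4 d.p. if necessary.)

x_1* = 0.8653, x_2* = 1.7307

With perfect complements, no substitution: consume in ratio x_1:x_2 = 2:4.
Budget: p_1·x_1 + p_2·2·x_1 = m, so (2·p_1 + 4·p_2)·x_1 = 2·m.
Demand: x_1*(p_1,p_2,m) = 2·m/(2·p_1 + 4·p_2), x_2* = 4·m/(2·p_1 + 4·p_2).
Here 2·13.78 + 4·11.6 = 73.96, giving x_1* = 0.8653 and x_2* = 1.7307.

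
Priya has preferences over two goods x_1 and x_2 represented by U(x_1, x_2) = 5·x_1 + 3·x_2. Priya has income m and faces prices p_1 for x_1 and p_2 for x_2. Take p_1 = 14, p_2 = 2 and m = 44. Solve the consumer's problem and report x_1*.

Perfect substitutes: compare marginal utility per dollar. 5/p_1 vs 3/p_2 → 0.3571 vs 1.5.
x_2 gives more utility per dollar, so spend all income on x_2: x_2* = m/p_2, x_1* = 0.
Numerically: x_1* = 0, x_2* = 22.

x_1* = 0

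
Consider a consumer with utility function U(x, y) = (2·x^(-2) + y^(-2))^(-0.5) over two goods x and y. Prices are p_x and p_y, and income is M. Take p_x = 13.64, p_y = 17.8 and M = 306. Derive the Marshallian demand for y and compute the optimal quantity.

y* = 8.3653

MU_x ∝ 2·x^(-3), MU_y ∝ y^(-3), so MRS = 2·(y/x)^(3) = p_x/p_y.
Solve for the ratio: y/x = [(1/2)·p_x/p_y]^(1/3).
With the ratio pinned down, the budget gives x* = M/(p_x + p_y·(y/x)) and y* = (y/x)·x*.
Numerically y/x = 0.726309, so x* = 306/(13.64 + 17.8·0.726309) = 11.5175 and y* = 0.726309·11.5175 = 8.3653.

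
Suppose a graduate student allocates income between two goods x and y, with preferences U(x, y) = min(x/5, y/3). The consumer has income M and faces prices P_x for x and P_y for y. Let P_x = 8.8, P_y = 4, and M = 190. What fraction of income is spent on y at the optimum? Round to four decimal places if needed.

With perfect complements, no substitution: consume in ratio x:y = 5:3.
Budget: P_x·x + P_y·(3/5)·x = M, so (5·P_x + 3·P_y)·x = 5·M.
Demand: x*(P_x,P_y,M) = 5·M/(5·P_x + 3·P_y), y* = 3·M/(5·P_x + 3·P_y).
Here 5·8.8 + 3·4 = 56, giving x* = 16.9643 and y* = 10.1786.
Expenditure on y: 4·10.1786 = 40.7143; share = 0.2143.

share on y = 0.2143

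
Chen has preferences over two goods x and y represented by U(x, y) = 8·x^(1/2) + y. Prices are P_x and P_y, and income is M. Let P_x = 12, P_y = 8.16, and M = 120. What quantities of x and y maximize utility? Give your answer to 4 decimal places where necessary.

Utility is quasi-linear in y; the FOC for x is 4/√x = P_x/P_y.
Solve: √x = 4·P_y/P_x, so x*(P_x,P_y) = (4·P_y/P_x)², and y* = (M − P_x·x*)/P_y.
Plugging in: x* = (4·8.16/12)² = 7.3984, y* = 3.8259.

x* = 7.3984, y* = 3.8259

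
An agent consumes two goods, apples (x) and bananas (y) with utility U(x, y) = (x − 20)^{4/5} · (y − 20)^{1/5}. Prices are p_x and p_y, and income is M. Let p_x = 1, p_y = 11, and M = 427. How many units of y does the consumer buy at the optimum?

Discretionary income = 427 − 20·1 − 20·11 = 187; y* = 20 + 0.2·187/11 = 23.4.

y* = 23.4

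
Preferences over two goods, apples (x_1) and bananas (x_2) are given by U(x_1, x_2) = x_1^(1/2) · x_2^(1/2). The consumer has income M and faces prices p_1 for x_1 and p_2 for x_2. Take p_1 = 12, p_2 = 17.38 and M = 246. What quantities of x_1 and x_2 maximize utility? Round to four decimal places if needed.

MU_x_1/MU_x_2 = (0.5·x_2)/(0.5·x_1); tangency sets this equal to p_1/p_2.
Rearranging, p_2·x_2 = p_1·x_1. Substituting into the budget gives p_1·x_1·(1 + 1) = M.
Demand: x_1*(p_1,p_2,M) = 0.5·M/p_1 and x_2* = 0.5·M/p_2.
At p_1=12, p_2=17.38, M=246: x_1* = 0.5·246/12 = 10.25, x_2* = 7.0771.

x_1* = 10.25, x_2* = 7.0771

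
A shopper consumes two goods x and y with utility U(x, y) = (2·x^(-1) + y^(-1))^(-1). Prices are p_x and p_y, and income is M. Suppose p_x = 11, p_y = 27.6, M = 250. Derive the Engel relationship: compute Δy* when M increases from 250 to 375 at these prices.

Δy* = 2.3927

MU_x ∝ 2·x^(-2), MU_y ∝ y^(-2), so MRS = 2·(y/x)^(2) = p_x/p_y.
Solve for the ratio: y/x = [(1/2)·p_x/p_y]^(0.5).
Substitute y = (y/x)·x into the budget: x* = M/(p_x + p_y·(y/x)).
Numerically y/x = 0.446403, so x* = 250/(11 + 27.6·0.446403) = 10.7201 and y* = 0.446403·10.7201 = 4.7855.
At M' = 375: y* = 7.1782. Change: 7.1782 − 4.7855 = 2.3927.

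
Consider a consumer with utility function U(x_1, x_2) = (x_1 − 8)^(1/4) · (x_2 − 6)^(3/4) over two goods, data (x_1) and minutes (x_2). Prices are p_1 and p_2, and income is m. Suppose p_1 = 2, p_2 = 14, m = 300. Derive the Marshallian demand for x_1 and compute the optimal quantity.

x_1* = 33

After buying the subsistence bundle (8, 6), a share 0.25 of the remaining income goes to x_1: x_1* = 8 + 0.25·(m − 8p_1 − 6p_2)/p_1.
Discretionary income = 300 − 8·2 − 6·14 = 200; x_1* = 8 + 0.25·200/2 = 33.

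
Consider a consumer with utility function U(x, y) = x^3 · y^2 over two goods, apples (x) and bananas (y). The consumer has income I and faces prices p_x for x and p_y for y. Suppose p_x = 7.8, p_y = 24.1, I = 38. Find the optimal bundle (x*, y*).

The MRS is (3/2)·y/x. Set MRS = p_x/p_y.
Rearranging, p_y·y = (2/3)·p_x·x. Substituting into the budget gives p_x·x·(1 + (2/3)) = I.
Demand: x*(p_x,p_y,I) = 0.6·I/p_x and y* = 0.4·I/p_y.
At p_x=7.8, p_y=24.1, I=38: x* = 0.6·38/7.8 = 2.9231, y* = 0.6307.

x* = 2.9231, y* = 0.6307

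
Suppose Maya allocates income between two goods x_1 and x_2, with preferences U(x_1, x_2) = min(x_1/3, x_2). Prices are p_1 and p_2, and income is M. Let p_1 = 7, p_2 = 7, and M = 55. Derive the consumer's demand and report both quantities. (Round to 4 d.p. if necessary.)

x_1* = 5.8929, x_2* = 1.9643

Leontief preferences: the optimum is at the kink where x_1/3 = x_2/1, i.e. x_2 = (1/3)·x_1.
Budget: p_1·x_1 + p_2·(1/3)·x_1 = M, so (3·p_1 + p_2)·x_1 = 3·M.
Demand: x_1*(p_1,p_2,M) = 3·M/(3·p_1 + p_2), x_2* = M/(3·p_1 + p_2).
Here 3·7 + 7 = 28, giving x_1* = 5.8929 and x_2* = 1.9643.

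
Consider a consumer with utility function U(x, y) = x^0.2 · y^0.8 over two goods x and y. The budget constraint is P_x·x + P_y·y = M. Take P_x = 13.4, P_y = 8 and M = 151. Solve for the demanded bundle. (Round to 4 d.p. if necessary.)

The MRS is (1/4)·y/x. Set MRS = P_x/P_y.
So 0.2·P_y·y = 0.8·P_x·x; combined with the budget, a share 0.2 of income goes to x.
Demand: x*(P_x,P_y,M) = 0.2·M/P_x and y* = 0.8·M/P_y.
At P_x=13.4, P_y=8, M=151: x* = 0.2·151/13.4 = 2.2537, y* = 15.1.

x* = 2.2537, y* = 15.1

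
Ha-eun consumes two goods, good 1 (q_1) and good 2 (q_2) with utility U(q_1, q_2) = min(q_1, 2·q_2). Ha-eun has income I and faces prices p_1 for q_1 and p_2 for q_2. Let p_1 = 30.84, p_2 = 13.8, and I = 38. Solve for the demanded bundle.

With perfect complements, no substitution: consume in ratio q_1:q_2 = 2:1.
Budget: p_1·q_1 + p_2·(1/2)·q_1 = I, so (2·p_1 + p_2)·q_1 = 2·I.
Demand: q_1*(p_1,p_2,I) = 2·I/(2·p_1 + p_2), q_2* = I/(2·p_1 + p_2).
Here 2·30.84 + 13.8 = 75.48, giving q_1* = 1.0069 and q_2* = 0.5034.

q_1* = 1.0069, q_2* = 0.5034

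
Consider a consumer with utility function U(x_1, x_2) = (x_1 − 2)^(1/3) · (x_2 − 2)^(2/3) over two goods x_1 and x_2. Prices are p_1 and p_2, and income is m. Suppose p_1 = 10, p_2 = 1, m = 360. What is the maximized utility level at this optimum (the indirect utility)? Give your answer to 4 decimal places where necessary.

V = 83.0135

Substituting into the budget: x_1* = 2 + 1/3·(m − 2·p_1 − 2·p_2)/p_1, and x_2* = 2 + 2/3·(…)/p_2.
Discretionary income = 360 − 2·10 − 2·1 = 338; x_1* = 2 + 1/3·338/10 = 13.2667; x_2* = 2 + 2/3·338/1 = 227.3333.
Utility at the optimum: U(13.2667, 227.3333) = 83.0135.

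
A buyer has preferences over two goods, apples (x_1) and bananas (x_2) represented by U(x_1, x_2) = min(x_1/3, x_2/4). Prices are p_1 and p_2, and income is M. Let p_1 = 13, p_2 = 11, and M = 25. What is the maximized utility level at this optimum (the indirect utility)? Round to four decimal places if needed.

V = 0.3012

With perfect complements, no substitution: consume in ratio x_1:x_2 = 3:4.
Budget: p_1·x_1 + p_2·(4/3)·x_1 = M, so (3·p_1 + 4·p_2)·x_1 = 3·M.
Demand: x_1*(p_1,p_2,M) = 3·M/(3·p_1 + 4·p_2), x_2* = 4·M/(3·p_1 + 4·p_2).
Here 3·13 + 4·11 = 83, giving x_1* = 0.9036 and x_2* = 1.2048.
Utility at the optimum: U(0.9036, 1.2048) = 0.3012.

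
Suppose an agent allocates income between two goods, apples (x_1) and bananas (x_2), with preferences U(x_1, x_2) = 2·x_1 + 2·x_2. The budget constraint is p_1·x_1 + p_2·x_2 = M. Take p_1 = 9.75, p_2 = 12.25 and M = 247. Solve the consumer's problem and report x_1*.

Perfect substitutes: compare marginal utility per dollar. 2/p_1 vs 2/p_2 → 0.2051 vs 0.1633.
x_1 gives more utility per dollar, so spend all income on x_1: x_1* = M/p_1, x_2* = 0.
Numerically: x_1* = 25.3333, x_2* = 0.

x_1* = 25.3333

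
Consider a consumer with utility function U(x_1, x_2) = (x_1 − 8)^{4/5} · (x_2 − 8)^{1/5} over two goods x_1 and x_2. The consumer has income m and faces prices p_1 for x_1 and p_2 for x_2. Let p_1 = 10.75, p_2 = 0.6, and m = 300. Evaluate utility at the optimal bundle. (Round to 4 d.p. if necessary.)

Let x_1' = x_1−8, x_2' = x_2−8. MRS = 4·x_2'/x_1' = p_1/p_2.
After buying the subsistence bundle (8, 8), a share 0.8 of the remaining income goes to x_1: x_1* = 8 + 0.8·(m − 8p_1 − 8p_2)/p_1.
Discretionary income = 300 − 8·10.75 − 8·0.6 = 209.2; x_1* = 8 + 0.8·209.2/10.75 = 23.5684; x_2* = 8 + 0.2·209.2/0.6 = 77.7333.
Utility at the optimum: U(23.5684, 77.7333) = 21.0127.

V = 21.0127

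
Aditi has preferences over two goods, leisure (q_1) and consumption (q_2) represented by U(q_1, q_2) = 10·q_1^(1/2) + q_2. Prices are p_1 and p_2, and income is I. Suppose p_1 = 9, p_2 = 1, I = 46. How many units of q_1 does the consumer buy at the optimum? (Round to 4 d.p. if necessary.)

q_1* = 0.3086

Set MRS = p_1/p_2: 5·q_1^(−1/2) = p_1/p_2.
Solve: √q_1 = 5·p_2/p_1, so q_1*(p_1,p_2) = (5·p_2/p_1)², and q_2* = (I − p_1·q_1*)/p_2.
Plugging in: q_1* = (5·1/9)² = 0.3086.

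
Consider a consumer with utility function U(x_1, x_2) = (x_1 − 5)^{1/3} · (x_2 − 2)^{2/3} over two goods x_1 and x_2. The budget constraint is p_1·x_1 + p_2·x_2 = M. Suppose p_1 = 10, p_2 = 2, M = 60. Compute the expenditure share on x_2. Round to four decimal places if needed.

share on x_2 = 0.1333

Let x_1' = x_1−5, x_2' = x_2−2. MRS = (1/2)·x_2'/x_1' = p_1/p_2.
After buying the subsistence bundle (5, 2), a share 1/3 of the remaining income goes to x_1: x_1* = 5 + 1/3·(M − 5p_1 − 2p_2)/p_1.
Discretionary income = 60 − 5·10 − 2·2 = 6; x_1* = 5 + 1/3·6/10 = 5.2; x_2* = 2 + 2/3·6/2 = 4.
Expenditure on x_2: 2·4 = 8; share = 0.1333.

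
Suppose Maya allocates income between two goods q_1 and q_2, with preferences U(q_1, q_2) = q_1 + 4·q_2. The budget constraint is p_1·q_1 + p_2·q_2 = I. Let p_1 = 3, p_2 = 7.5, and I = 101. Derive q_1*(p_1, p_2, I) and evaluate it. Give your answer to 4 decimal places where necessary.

q_1* = 0

Linear utility — the consumer picks whichever good has higher MU/price: 1/3 = 0.3333 vs 4/7.5 = 0.5333.
q_2 gives more utility per dollar, so spend all income on q_2: q_2* = I/p_2, q_1* = 0.
Numerically: q_1* = 0, q_2* = 13.4667.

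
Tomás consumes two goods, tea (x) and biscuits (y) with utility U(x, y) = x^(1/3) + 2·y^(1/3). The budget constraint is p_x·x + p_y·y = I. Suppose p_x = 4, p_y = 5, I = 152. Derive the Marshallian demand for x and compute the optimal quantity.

x* = 10.7654

MRS = MU_x/MU_y = (1/2)·(y/x)^(2/3). Set equal to p_x/p_y.
Solve for the ratio: y/x = [2·p_x/p_y]^(1.5).
With the ratio pinned down, the budget gives x* = I/(p_x + p_y·(y/x)) and y* = (y/x)·x*.
Numerically y/x = 2.023858, so x* = 152/(4 + 5·2.023858) = 10.7654.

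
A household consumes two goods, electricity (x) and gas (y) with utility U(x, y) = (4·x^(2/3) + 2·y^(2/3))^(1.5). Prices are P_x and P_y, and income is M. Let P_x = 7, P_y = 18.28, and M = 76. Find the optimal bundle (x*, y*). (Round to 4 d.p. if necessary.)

With the ratio pinned down, the budget gives x* = M/(P_x + P_y·(y/x)) and y* = (y/x)·x*.
Numerically y/x = 0.007019, so x* = 76/(7 + 18.28·0.007019) = 10.6617 and y* = 0.007019·10.6617 = 0.0748.

x* = 10.6617, y* = 0.0748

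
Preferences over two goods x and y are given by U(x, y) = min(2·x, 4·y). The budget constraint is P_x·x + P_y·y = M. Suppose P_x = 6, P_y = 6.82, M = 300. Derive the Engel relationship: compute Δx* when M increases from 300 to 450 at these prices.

Demand: x*(P_x,P_y,M) = 4·M/(4·P_x + 2·P_y), y* = 2·M/(4·P_x + 2·P_y).
Here 4·6 + 2·6.82 = 37.64, giving x* = 31.881.
At M' = 450: x* = 47.8215. Change: 47.8215 − 31.881 = 15.9405.

Δx* = 15.9405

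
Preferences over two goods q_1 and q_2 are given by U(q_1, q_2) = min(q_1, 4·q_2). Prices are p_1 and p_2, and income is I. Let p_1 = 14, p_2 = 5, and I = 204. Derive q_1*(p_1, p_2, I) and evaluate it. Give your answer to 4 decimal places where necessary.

With perfect complements, no substitution: consume in ratio q_1:q_2 = 4:1.
Budget: p_1·q_1 + p_2·(1/4)·q_1 = I, so (4·p_1 + p_2)·q_1 = 4·I.
Demand: q_1*(p_1,p_2,I) = 4·I/(4·p_1 + p_2), q_2* = I/(4·p_1 + p_2).
Here 4·14 + 5 = 61, giving q_1* = 13.377.

q_1* = 13.377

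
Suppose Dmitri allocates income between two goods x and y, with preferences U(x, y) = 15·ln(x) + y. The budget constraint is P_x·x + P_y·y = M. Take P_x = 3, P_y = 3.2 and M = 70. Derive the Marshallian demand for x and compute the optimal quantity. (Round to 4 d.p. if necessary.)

Set MRS = P_x/P_y: (15/x)/1 = P_x/P_y.
So x*(P_x,P_y) = 15·P_y/P_x, independent of income; and y* = (M − 15·P_y)/P_y.
At the given prices: x* = 15·3.2/3 = 16.

x* = 16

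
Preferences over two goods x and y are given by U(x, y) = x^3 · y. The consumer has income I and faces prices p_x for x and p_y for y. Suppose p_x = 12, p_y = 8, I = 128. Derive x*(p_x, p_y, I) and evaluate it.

Tangency: MRS = 3·y/x = p_x/p_y.
So 3·p_y·y = p_x·x; combined with the budget, a share 0.75 of income goes to x.
Demand: x*(p_x,p_y,I) = 0.75·I/p_x and y* = 0.25·I/p_y.
At p_x=12, p_y=8, I=128: x* = 0.75·128/12 = 8.

x* = 8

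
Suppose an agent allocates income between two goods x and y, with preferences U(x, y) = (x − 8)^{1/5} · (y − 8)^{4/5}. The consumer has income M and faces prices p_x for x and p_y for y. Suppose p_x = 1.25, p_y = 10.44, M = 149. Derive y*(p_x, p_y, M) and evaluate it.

y* = 12.2513

Let x' = x−8, y' = y−8. MRS = (1/4)·y'/x' = p_x/p_y.
After buying the subsistence bundle (8, 8), a share 0.2 of the remaining income goes to x: x* = 8 + 0.2·(M − 8p_x − 8p_y)/p_x.
Discretionary income = 149 − 8·1.25 − 8·10.44 = 55.48; y* = 8 + 0.8·55.48/10.44 = 12.2513.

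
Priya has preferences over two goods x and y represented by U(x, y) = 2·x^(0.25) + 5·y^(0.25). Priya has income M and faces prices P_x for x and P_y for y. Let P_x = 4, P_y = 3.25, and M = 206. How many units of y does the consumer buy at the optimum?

MRS = MU_x/MU_y = (2/5)·(y/x)^(0.75). Set equal to P_x/P_y.
Solve for the ratio: y/x = [(5/2)·P_x/P_y]^(4/3).
With the ratio pinned down, the budget gives x* = M/(P_x + P_y·(y/x)) and y* = (y/x)·x*.
Numerically y/x = 4.4753, so x* = 206/(4 + 3.25·4.4753) = 11.1083 and y* = 4.4753·11.1083 = 49.7129.

y* = 49.7129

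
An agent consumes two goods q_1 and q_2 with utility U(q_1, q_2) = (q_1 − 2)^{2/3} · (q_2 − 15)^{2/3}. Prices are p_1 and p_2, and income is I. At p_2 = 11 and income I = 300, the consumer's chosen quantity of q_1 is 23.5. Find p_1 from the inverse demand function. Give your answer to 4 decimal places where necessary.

Let q_1' = q_1−2, q_2' = q_2−15. MRS = q_2'/q_1' = p_1/p_2.
After buying the subsistence bundle (2, 15), a share 0.5 of the remaining income goes to q_1: q_1* = 2 + 0.5·(I − 2p_1 − 15p_2)/p_1.
Set q_1* = 23.5 in the demand function and solve for p_1: p_1 = 3.

p_1 = 3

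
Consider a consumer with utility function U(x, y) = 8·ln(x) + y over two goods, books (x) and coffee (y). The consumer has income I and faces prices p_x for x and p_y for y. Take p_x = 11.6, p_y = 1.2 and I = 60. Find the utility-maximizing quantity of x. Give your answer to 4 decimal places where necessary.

MU_x = 8/x, MU_y = 1. Tangency: 8/x = p_x/p_y.
So x*(p_x,p_y) = 8·p_y/p_x, independent of income; and y* = (I − 8·p_y)/p_y.
At the given prices: x* = 8·1.2/11.6 = 0.8276.

x* = 0.8276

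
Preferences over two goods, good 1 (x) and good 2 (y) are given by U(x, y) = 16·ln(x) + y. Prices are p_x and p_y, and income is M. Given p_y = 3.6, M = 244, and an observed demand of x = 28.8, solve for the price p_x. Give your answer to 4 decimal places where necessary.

MU_x = 16/x, MU_y = 1. Tangency: 16/x = p_x/p_y.
So x*(p_x,p_y) = 16·p_y/p_x, independent of income; and y* = (M − 16·p_y)/p_y.
Set x* = 28.8 in the demand function and solve for p_x: p_x = 2.

p_x = 2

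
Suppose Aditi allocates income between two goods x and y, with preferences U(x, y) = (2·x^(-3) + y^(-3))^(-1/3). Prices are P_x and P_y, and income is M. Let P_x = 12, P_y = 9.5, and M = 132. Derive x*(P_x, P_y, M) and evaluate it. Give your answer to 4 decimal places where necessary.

From the CES first-order condition, 2·(y/x)^(4) = P_x/P_y.
Hence y/x = ((1/2)·P_x/P_y)^(1/(4)), i.e. raised to the 0.25 power.
Substitute y = (y/x)·x into the budget: x* = M/(P_x + P_y·(y/x)).
Numerically y/x = 0.89147, so x* = 132/(12 + 9.5·0.89147) = 6.4488.

x* = 6.4488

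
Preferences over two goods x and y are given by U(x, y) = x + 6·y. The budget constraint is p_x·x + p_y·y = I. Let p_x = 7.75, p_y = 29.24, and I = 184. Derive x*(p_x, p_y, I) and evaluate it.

x* = 0

Numerically: x* = 0, y* = 6.2927.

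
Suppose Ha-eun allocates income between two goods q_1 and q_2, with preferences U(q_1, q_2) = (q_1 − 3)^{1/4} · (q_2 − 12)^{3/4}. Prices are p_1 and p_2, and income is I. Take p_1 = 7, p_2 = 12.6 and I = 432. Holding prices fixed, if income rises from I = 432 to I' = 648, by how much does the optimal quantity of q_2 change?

Δq_2* = 12.8571

Let q_1' = q_1−3, q_2' = q_2−12. MRS = (1/3)·q_2'/q_1' = p_1/p_2.
After buying the subsistence bundle (3, 12), a share 0.25 of the remaining income goes to q_1: q_1* = 3 + 0.25·(I − 3p_1 − 12p_2)/p_1.
Discretionary income = 432 − 3·7 − 12·12.6 = 259.8; q_2* = 12 + 0.75·259.8/12.6 = 27.4643.
At I' = 648: q_2* = 40.3214. Change: 40.3214 − 27.4643 = 12.8571.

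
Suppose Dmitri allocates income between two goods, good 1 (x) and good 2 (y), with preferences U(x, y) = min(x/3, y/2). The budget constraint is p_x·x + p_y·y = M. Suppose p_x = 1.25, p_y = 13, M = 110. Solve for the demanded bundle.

x* = 11.0924, y* = 7.395

With perfect complements, no substitution: consume in ratio x:y = 3:2.
Budget: p_x·x + p_y·(2/3)·x = M, so (3·p_x + 2·p_y)·x = 3·M.
Demand: x*(p_x,p_y,M) = 3·M/(3·p_x + 2·p_y), y* = 2·M/(3·p_x + 2·p_y).
Here 3·1.25 + 2·13 = 29.75, giving x* = 11.0924 and y* = 7.395.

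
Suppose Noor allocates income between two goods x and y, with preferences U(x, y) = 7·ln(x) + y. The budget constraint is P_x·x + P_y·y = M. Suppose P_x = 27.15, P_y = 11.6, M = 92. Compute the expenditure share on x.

share on x = 0.8826

MU_x = 7/x, MU_y = 1. Tangency: 7/x = P_x/P_y.
So x*(P_x,P_y) = 7·P_y/P_x, independent of income; and y* = (M − 7·P_y)/P_y.
At the given prices: x* = 7·11.6/27.15 = 2.9908, and y* = 0.931.
Expenditure on x: 27.15·2.9908 = 81.2; share = 0.8826.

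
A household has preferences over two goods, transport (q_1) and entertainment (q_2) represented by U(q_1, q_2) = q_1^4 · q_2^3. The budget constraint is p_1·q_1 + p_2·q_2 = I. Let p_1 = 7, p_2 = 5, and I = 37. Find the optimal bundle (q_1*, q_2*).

Tangency: MRS = (4/3)·q_2/q_1 = p_1/p_2.
So 4·p_2·q_2 = 3·p_1·q_1; combined with the budget, a share 4/7 of income goes to q_1.
Demand: q_1*(p_1,p_2,I) = 4/7·I/p_1 and q_2* = 3/7·I/p_2.
At p_1=7, p_2=5, I=37: q_1* = 4/7·37/7 = 3.0204, q_2* = 3.1714.

q_1* = 3.0204, q_2* = 3.1714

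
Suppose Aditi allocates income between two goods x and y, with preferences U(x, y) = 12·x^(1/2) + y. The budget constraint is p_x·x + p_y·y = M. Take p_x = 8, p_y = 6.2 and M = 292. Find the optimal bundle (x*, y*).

Set MRS = p_x/p_y: 6·x^(−1/2) = p_x/p_y.
Solve: √x = 6·p_y/p_x, so x*(p_x,p_y) = (6·p_y/p_x)², and y* = (M − p_x·x*)/p_y.
Plugging in: x* = (6·6.2/8)² = 21.6225, y* = 19.1968.

x* = 21.6225, y* = 19.1968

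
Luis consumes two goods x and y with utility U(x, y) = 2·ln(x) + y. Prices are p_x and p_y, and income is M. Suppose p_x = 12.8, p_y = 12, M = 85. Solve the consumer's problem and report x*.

x* = 1.875

MU_x = 2/x, MU_y = 1. Tangency: 2/x = p_x/p_y.
So x*(p_x,p_y) = 2·p_y/p_x, independent of income; and y* = (M − 2·p_y)/p_y.
At the given prices: x* = 2·12/12.8 = 1.875.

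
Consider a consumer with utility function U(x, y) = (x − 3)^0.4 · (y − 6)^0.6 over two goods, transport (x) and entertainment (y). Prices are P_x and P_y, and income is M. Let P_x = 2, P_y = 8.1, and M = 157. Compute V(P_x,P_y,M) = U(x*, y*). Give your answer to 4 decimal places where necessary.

V = 11.2853

This is Cobb-Douglas in (x−3, y−6): tangency gives 0.4·P_y·(y−6) = 0.6·P_x·(x−3).
Substituting into the budget: x* = 3 + 0.4·(M − 3·P_x − 6·P_y)/P_x, and y* = 6 + 0.6·(…)/P_y.
Discretionary income = 157 − 3·2 − 6·8.1 = 102.4; x* = 3 + 0.4·102.4/2 = 23.48; y* = 6 + 0.6·102.4/8.1 = 13.5852.
Utility at the optimum: U(23.48, 13.5852) = 11.2853.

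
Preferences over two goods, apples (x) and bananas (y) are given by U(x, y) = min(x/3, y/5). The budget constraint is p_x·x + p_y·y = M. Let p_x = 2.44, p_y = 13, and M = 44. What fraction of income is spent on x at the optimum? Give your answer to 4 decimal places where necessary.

Here 3·2.44 + 5·13 = 72.32, giving x* = 1.8252 and y* = 3.042.
Expenditure on x: 2.44·1.8252 = 4.4535; share = 0.1012.

share on x = 0.1012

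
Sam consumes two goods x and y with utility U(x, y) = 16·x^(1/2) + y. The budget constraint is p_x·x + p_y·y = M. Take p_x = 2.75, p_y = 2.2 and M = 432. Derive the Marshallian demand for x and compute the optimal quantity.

Thus x* = (8·p_y/p_x)² — independent of M — with the rest of income spent on y.
Plugging in: x* = (8·2.2/2.75)² = 40.96.

x* = 40.96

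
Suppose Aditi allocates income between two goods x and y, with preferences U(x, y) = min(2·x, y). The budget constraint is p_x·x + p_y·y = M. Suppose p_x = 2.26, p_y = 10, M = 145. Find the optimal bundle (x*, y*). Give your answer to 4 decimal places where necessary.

x* = 6.5139, y* = 13.0279

Leontief preferences: the optimum is at the kink where x/1 = y/2, i.e. y = 2·x.
Budget: p_x·x + p_y·2·x = M, so (p_x + 2·p_y)·x = M.
Demand: x*(p_x,p_y,M) = M/(p_x + 2·p_y), y* = 2·M/(p_x + 2·p_y).
Here 2.26 + 2·10 = 22.26, giving x* = 6.5139 and y* = 13.0279.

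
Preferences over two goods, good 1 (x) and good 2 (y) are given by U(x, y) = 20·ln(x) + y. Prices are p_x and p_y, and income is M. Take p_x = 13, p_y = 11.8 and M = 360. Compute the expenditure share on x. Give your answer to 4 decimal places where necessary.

Set MRS = p_x/p_y: (20/x)/1 = p_x/p_y.
So x*(p_x,p_y) = 20·p_y/p_x, independent of income; and y* = (M − 20·p_y)/p_y.
At the given prices: x* = 20·11.8/13 = 18.1538, and y* = 10.5085.
Expenditure on x: 13·18.1538 = 236; share = 0.6556.

share on x = 0.6556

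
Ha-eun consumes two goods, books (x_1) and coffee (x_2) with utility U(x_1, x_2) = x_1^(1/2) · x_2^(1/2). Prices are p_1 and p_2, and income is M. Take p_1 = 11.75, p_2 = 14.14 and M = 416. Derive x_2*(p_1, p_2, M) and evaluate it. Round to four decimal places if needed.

MU_x_1/MU_x_2 = (0.5·x_2)/(0.5·x_1); tangency sets this equal to p_1/p_2.
Rearranging, p_2·x_2 = p_1·x_1. Substituting into the budget gives p_1·x_1·(1 + 1) = M.
Demand: x_1*(p_1,p_2,M) = 0.5·M/p_1 and x_2* = 0.5·M/p_2.
At p_1=11.75, p_2=14.14, M=416: x_2* = 0.5·416/14.14 = 14.71.

x_2* = 14.71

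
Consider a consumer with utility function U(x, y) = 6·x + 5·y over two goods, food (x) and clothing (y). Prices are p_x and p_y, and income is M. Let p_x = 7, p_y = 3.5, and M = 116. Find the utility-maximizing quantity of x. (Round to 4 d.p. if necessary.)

Perfect substitutes: compare marginal utility per dollar. 6/p_x vs 5/p_y → 0.8571 vs 1.4286.
y gives more utility per dollar, so spend all income on y: y* = M/p_y, x* = 0.
Numerically: x* = 0, y* = 33.1429.

x* = 0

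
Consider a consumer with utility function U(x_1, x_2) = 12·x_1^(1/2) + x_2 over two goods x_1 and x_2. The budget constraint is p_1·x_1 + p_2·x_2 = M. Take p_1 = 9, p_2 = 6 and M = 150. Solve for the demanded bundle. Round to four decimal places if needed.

Thus x_1* = (6·p_2/p_1)² — independent of M — with the rest of income spent on x_2.
Plugging in: x_1* = (6·6/9)² = 16, x_2* = 1.

x_1* = 16, x_2* = 1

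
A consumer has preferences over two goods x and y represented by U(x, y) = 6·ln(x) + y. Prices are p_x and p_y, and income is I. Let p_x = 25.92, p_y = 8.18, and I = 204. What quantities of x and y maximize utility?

x* = 1.8935, y* = 18.9389

MU_x = 6/x, MU_y = 1. Tangency: 6/x = p_x/p_y.
So x*(p_x,p_y) = 6·p_y/p_x, independent of income; and y* = (I − 6·p_y)/p_y.
At the given prices: x* = 6·8.18/25.92 = 1.8935, and y* = 18.9389.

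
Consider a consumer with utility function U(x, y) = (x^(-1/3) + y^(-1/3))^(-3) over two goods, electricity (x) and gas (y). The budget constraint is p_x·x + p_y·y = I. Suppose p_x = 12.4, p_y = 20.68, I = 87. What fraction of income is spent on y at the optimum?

share on y = 0.5319

MRS = MU_x/MU_y = (y/x)^(4/3). Set equal to p_x/p_y.
Hence y/x = (p_x/p_y)^(1/(4/3)), i.e. raised to the 0.75 power.
With the ratio pinned down, the budget gives x* = I/(p_x + p_y·(y/x)) and y* = (y/x)·x*.
Numerically y/x = 0.681402, so x* = 87/(12.4 + 20.68·0.681402) = 3.2841 and y* = 0.681402·3.2841 = 2.2378.
Expenditure on y: 20.68·2.2378 = 46.2773; share = 0.5319.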